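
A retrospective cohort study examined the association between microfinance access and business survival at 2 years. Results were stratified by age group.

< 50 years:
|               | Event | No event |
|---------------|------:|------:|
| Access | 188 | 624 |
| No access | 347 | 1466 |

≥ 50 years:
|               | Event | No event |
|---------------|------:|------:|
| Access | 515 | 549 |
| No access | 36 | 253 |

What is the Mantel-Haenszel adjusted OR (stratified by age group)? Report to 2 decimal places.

OR_MH = Σ(aᵢdᵢ/nᵢ) / Σ(bᵢcᵢ/nᵢ), where nᵢ is the stratum total.
Stratum 1 (< 50 years): n = 2625; a·d/n = 188·1466/2625 = 104.9935; b·c/n = 624·347/2625 = 82.4869
Stratum 2 (≥ 50 years): n = 1353; a·d/n = 515·253/1353 = 96.3008; b·c/n = 549·36/1353 = 14.6075
OR_MH = (104.9935 + 96.3008) / (82.4869 + 14.6075) = 201.2943 / 97.0944 = 2.07318

2.07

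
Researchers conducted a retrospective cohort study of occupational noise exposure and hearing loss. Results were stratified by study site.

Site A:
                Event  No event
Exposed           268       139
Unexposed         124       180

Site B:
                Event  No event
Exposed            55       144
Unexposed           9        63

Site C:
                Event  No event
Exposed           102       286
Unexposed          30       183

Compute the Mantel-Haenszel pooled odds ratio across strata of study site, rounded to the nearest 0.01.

2.58

OR_MH = Σ(aᵢdᵢ/nᵢ) / Σ(bᵢcᵢ/nᵢ), where nᵢ is the stratum total.
Stratum 1 (Site A): n = 711; a·d/n = 268·180/711 = 67.8481; b·c/n = 139·124/711 = 24.2419
Stratum 2 (Site B): n = 271; a·d/n = 55·63/271 = 12.7860; b·c/n = 144·9/271 = 4.7823
Stratum 3 (Site C): n = 601; a·d/n = 102·183/601 = 31.0582; b·c/n = 286·30/601 = 14.2762
OR_MH = (67.8481 + 12.7860 + 31.0582) / (24.2419 + 4.7823 + 14.2762) = 111.6923 / 43.3004 = 2.57947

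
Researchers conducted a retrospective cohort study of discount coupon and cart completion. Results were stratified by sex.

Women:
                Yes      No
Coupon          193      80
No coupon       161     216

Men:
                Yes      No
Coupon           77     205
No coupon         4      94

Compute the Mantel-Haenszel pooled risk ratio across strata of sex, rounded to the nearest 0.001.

1.867

RR_MH = Σ(aᵢ·n₀ᵢ/nᵢ) / Σ(cᵢ·n₁ᵢ/nᵢ), with n₁ᵢ = aᵢ+bᵢ (exposed), n₀ᵢ = cᵢ+dᵢ (unexposed), nᵢ = n₁ᵢ+n₀ᵢ.
Stratum 1 (Women): n₁ = 273, n₀ = 377, n = 650; a·n₀/n = 193·377/650 = 111.9400; c·n₁/n = 161·273/650 = 67.6200
Stratum 2 (Men): n₁ = 282, n₀ = 98, n = 380; a·n₀/n = 77·98/380 = 19.8579; c·n₁/n = 4·282/380 = 2.9684
RR_MH = (111.9400 + 19.8579) / (67.6200 + 2.9684) = 131.7979 / 70.5884 = 1.86713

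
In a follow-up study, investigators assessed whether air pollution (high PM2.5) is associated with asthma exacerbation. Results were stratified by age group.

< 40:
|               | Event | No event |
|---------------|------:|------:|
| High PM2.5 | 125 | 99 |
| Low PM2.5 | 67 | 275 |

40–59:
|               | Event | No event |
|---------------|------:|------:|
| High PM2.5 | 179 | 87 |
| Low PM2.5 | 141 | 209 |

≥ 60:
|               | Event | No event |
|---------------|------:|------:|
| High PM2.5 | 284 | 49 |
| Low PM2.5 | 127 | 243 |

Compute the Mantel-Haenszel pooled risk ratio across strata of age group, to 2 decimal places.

RR_MH = Σ(aᵢ·n₀ᵢ/nᵢ) / Σ(cᵢ·n₁ᵢ/nᵢ), with n₁ᵢ = aᵢ+bᵢ (exposed), n₀ᵢ = cᵢ+dᵢ (unexposed), nᵢ = n₁ᵢ+n₀ᵢ.
Stratum 1 (< 40): n₁ = 224, n₀ = 342, n = 566; a·n₀/n = 125·342/566 = 75.5300; c·n₁/n = 67·224/566 = 26.5159
Stratum 2 (40–59): n₁ = 266, n₀ = 350, n = 616; a·n₀/n = 179·350/616 = 101.7045; c·n₁/n = 141·266/616 = 60.8864
Stratum 3 (≥ 60): n₁ = 333, n₀ = 370, n = 703; a·n₀/n = 284·370/703 = 149.4737; c·n₁/n = 127·333/703 = 60.1579
RR_MH = (75.5300 + 101.7045 + 149.4737) / (26.5159 + 60.8864 + 60.1579) = 326.7083 / 147.5602 = 2.21407

2.21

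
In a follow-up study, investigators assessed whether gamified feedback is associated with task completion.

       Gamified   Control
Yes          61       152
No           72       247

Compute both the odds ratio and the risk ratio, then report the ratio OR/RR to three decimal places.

1.144

Reading the table with exposure as columns: a = 61 (Gamified, case), b = 72 (Gamified, non-case), c = 152 (Control, case), d = 247.
OR = (61·247)/(72·152) = 15067/10944 = 1.37674
Risk in exposed = 61/133 = 0.45865; risk in unexposed = 152/399 = 0.38095; RR = 1.20395
OR/RR = 1.37674 / 1.20395 = 1.14352
The outcome is not rare, so the OR lies further from 1 than the RR.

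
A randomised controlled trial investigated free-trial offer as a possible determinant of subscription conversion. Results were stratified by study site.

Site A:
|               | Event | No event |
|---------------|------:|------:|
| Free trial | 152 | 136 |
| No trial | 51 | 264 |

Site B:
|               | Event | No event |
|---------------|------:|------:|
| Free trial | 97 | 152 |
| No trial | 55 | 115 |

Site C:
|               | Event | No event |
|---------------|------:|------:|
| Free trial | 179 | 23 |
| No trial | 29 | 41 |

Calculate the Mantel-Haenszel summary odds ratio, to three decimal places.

OR_MH = Σ(aᵢdᵢ/nᵢ) / Σ(bᵢcᵢ/nᵢ), where nᵢ is the stratum total.
Stratum 1 (Site A): n = 603; a·d/n = 152·264/603 = 66.5473; b·c/n = 136·51/603 = 11.5025
Stratum 2 (Site B): n = 419; a·d/n = 97·115/419 = 26.6229; b·c/n = 152·55/419 = 19.9523
Stratum 3 (Site C): n = 272; a·d/n = 179·41/272 = 26.9816; b·c/n = 23·29/272 = 2.4522
OR_MH = (66.5473 + 26.6229 + 26.9816) / (11.5025 + 19.9523 + 2.4522) = 120.1518 / 33.9070 = 3.54357

3.544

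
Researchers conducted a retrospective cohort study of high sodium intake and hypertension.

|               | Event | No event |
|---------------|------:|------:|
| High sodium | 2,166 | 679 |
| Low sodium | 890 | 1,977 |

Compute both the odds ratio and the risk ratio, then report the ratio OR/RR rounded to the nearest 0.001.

2.889

Cells: a = 2166, b = 679, c = 890, d = 1977.
OR = (2166·1977)/(679·890) = 4282182/604310 = 7.08607
Risk in exposed = 2166/2845 = 0.76134; risk in unexposed = 890/2867 = 0.31043; RR = 2.45253
OR/RR = 7.08607 / 2.45253 = 2.88929
The outcome is not rare, so the OR lies further from 1 than the RR.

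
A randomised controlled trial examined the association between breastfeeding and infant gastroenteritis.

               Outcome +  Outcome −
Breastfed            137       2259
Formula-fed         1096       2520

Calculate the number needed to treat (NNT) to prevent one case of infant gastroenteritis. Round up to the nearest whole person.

5

Risk in treated group = 137/2396 = 0.05718; risk in control = 1096/3616 = 0.30310.
Absolute risk reduction = 0.30310 − 0.05718 = 0.24592
NNT = 1 / ARR = 1 / 0.24592 = 4.066 → round up → 5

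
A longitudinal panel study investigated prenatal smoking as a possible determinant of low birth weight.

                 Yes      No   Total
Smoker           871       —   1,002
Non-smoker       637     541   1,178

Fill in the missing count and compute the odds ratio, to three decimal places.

5.647

The missing cell is in the exposed row: 1002 − 871 = 131.
So a = 871, b = 131, c = 637, d = 541.
OR = (a·d)/(b·c) = (871 × 541) / (131 × 637) = 471211 / 83447 = 5.64683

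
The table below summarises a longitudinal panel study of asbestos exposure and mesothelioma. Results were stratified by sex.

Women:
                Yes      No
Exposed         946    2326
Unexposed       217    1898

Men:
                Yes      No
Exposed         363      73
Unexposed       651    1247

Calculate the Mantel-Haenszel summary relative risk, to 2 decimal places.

2.63

RR_MH = Σ(aᵢ·n₀ᵢ/nᵢ) / Σ(cᵢ·n₁ᵢ/nᵢ), with n₁ᵢ = aᵢ+bᵢ (exposed), n₀ᵢ = cᵢ+dᵢ (unexposed), nᵢ = n₁ᵢ+n₀ᵢ.
Stratum 1 (Women): n₁ = 3272, n₀ = 2115, n = 5387; a·n₀/n = 946·2115/5387 = 371.4108; c·n₁/n = 217·3272/5387 = 131.8032
Stratum 2 (Men): n₁ = 436, n₀ = 1898, n = 2334; a·n₀/n = 363·1898/2334 = 295.1902; c·n₁/n = 651·436/2334 = 121.6093
RR_MH = (371.4108 + 295.1902) / (131.8032 + 121.6093) = 666.6010 / 253.4125 = 2.63050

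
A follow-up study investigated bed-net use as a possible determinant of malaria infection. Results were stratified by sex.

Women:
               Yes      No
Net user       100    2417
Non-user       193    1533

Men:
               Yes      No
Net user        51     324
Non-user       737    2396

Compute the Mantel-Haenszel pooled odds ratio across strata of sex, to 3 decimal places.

OR_MH = Σ(aᵢdᵢ/nᵢ) / Σ(bᵢcᵢ/nᵢ), where nᵢ is the stratum total.
Stratum 1 (Women): n = 4243; a·d/n = 100·1533/4243 = 36.1301; b·c/n = 2417·193/4243 = 109.9413
Stratum 2 (Men): n = 3508; a·d/n = 51·2396/3508 = 34.8335; b·c/n = 324·737/3508 = 68.0696
OR_MH = (36.1301 + 34.8335) / (109.9413 + 68.0696) = 70.9636 / 178.0109 = 0.39865

0.399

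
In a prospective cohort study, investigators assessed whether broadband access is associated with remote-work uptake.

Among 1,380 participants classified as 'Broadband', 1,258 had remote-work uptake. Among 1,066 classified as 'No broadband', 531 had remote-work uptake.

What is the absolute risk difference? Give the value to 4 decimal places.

0.4135

From the description: a = 1258, b = 122, c = 531, d = 535.
Risk in exposed = 1258/1380 = 0.911594; risk in unexposed = 531/1066 = 0.498124.
Risk difference = 0.911594 − 0.498124 = 0.413470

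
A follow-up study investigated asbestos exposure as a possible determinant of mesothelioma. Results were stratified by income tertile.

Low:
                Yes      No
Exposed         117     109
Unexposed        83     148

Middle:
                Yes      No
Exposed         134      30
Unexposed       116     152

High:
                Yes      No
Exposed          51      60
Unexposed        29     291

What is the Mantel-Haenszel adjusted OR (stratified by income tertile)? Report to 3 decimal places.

3.746

OR_MH = Σ(aᵢdᵢ/nᵢ) / Σ(bᵢcᵢ/nᵢ), where nᵢ is the stratum total.
Stratum 1 (Low): n = 457; a·d/n = 117·148/457 = 37.8906; b·c/n = 109·83/457 = 19.7965
Stratum 2 (Middle): n = 432; a·d/n = 134·152/432 = 47.1481; b·c/n = 30·116/432 = 8.0556
Stratum 3 (High): n = 431; a·d/n = 51·291/431 = 34.4339; b·c/n = 60·29/431 = 4.0371
OR_MH = (37.8906 + 47.1481 + 34.4339) / (19.7965 + 8.0556 + 4.0371) = 119.4726 / 31.8892 = 3.74649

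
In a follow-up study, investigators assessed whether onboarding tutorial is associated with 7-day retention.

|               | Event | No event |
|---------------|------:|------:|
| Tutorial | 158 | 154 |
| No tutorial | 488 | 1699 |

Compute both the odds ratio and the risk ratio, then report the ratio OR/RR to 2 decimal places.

1.57

Cells: a = 158, b = 154, c = 488, d = 1699.
OR = (158·1699)/(154·488) = 268442/75152 = 3.57199
Risk in exposed = 158/312 = 0.50641; risk in unexposed = 488/2187 = 0.22314; RR = 2.26951
OR/RR = 3.57199 / 2.26951 = 1.57390
The outcome is not rare, so the OR lies further from 1 than the RR.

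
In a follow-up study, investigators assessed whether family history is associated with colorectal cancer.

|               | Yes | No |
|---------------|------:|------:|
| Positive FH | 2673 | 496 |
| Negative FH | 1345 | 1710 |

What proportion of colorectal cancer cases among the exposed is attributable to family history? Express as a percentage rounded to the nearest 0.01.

Cells: a = 2673, b = 496, c = 1345, d = 1710.
Risk in exposed = 2673/3169 = 0.84348; risk in unexposed = 1345/3055 = 0.44026.
RR = 0.84348/0.44026 = 1.91587
AR% = (RR − 1)/RR × 100 = (1.91587 − 1)/1.91587 × 100 = 47.8043%

47.80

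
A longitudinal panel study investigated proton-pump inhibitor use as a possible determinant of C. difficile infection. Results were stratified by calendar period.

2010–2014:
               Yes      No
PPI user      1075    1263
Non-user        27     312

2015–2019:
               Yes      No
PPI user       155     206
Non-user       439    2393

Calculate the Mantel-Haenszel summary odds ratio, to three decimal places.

OR_MH = Σ(aᵢdᵢ/nᵢ) / Σ(bᵢcᵢ/nᵢ), where nᵢ is the stratum total.
Stratum 1 (2010–2014): n = 2677; a·d/n = 1075·312/2677 = 125.2895; b·c/n = 1263·27/2677 = 12.7385
Stratum 2 (2015–2019): n = 3193; a·d/n = 155·2393/3193 = 116.1650; b·c/n = 206·439/3193 = 28.3226
OR_MH = (125.2895 + 116.1650) / (12.7385 + 28.3226) = 241.4546 / 41.0611 = 5.88037

5.880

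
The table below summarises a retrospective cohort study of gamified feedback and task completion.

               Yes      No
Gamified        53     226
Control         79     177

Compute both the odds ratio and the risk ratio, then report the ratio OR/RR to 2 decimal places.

0.85

Cells: a = 53, b = 226, c = 79, d = 177.
OR = (53·177)/(226·79) = 9381/17854 = 0.52543
Risk in exposed = 53/279 = 0.18996; risk in unexposed = 79/256 = 0.30859; RR = 0.61558
OR/RR = 0.52543 / 0.61558 = 0.85355
The outcome is not rare, so the OR lies further from 1 than the RR.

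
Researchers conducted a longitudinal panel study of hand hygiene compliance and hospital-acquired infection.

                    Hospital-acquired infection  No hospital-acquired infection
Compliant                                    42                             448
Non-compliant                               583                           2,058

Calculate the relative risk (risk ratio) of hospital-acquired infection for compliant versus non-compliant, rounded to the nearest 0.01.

0.39

Cells: a = 42, b = 448, c = 583, d = 2058.
Risk in exposed = 42/490 = 0.08571; risk in unexposed = 583/2641 = 0.22075.
RR = 0.08571 / 0.22075 = 0.38829
The risk is 61% lower among the exposed than among the unexposed.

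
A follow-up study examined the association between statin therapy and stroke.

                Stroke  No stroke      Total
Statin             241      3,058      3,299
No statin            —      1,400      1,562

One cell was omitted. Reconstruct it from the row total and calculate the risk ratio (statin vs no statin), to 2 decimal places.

The missing cell is in the unexposed row: 1562 − 1400 = 162.
So a = 241, b = 3058, c = 162, d = 1400.
RR = [a/(a+b)] / [c/(c+d)] = (241/3299) / (162/1562) = 0.07305/0.10371 = 0.70437

0.70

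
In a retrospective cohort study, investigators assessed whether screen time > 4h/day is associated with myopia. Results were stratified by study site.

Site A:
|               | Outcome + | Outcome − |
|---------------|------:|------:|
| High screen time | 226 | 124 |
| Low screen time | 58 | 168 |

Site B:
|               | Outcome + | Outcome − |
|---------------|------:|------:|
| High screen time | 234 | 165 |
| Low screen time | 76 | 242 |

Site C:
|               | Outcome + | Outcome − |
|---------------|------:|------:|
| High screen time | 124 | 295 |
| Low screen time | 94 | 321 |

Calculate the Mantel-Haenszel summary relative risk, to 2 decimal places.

RR_MH = Σ(aᵢ·n₀ᵢ/nᵢ) / Σ(cᵢ·n₁ᵢ/nᵢ), with n₁ᵢ = aᵢ+bᵢ (exposed), n₀ᵢ = cᵢ+dᵢ (unexposed), nᵢ = n₁ᵢ+n₀ᵢ.
Stratum 1 (Site A): n₁ = 350, n₀ = 226, n = 576; a·n₀/n = 226·226/576 = 88.6736; c·n₁/n = 58·350/576 = 35.2431
Stratum 2 (Site B): n₁ = 399, n₀ = 318, n = 717; a·n₀/n = 234·318/717 = 103.7824; c·n₁/n = 76·399/717 = 42.2929
Stratum 3 (Site C): n₁ = 419, n₀ = 415, n = 834; a·n₀/n = 124·415/834 = 61.7026; c·n₁/n = 94·419/834 = 47.2254
RR_MH = (88.6736 + 103.7824 + 61.7026) / (35.2431 + 42.2929 + 47.2254) = 254.1587 / 124.7614 = 2.03716

2.04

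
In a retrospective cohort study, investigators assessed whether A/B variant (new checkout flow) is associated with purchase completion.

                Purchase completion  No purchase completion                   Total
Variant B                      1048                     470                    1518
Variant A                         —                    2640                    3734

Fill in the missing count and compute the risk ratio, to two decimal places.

The missing cell is in the unexposed row: 3734 − 2640 = 1094.
So a = 1048, b = 470, c = 1094, d = 2640.
RR = [a/(a+b)] / [c/(c+d)] = (1048/1518) / (1094/3734) = 0.69038/0.29298 = 2.35639

2.36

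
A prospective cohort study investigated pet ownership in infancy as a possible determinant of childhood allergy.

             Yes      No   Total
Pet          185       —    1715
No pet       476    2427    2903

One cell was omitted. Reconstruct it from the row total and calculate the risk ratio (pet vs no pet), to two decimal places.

0.66

The missing cell is in the exposed row: 1715 − 185 = 1530.
So a = 185, b = 1530, c = 476, d = 2427.
RR = [a/(a+b)] / [c/(c+d)] = (185/1715) / (476/2903) = 0.10787/0.16397 = 0.65788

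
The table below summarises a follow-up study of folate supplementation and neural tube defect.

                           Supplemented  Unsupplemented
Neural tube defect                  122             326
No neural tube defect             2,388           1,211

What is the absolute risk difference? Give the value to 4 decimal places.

-0.1635

Reading the table with exposure as columns: a = 122 (Supplemented, case), b = 2388 (Supplemented, non-case), c = 326 (Unsupplemented, case), d = 1211.
Risk in exposed = 122/2510 = 0.048606; risk in unexposed = 326/1537 = 0.212101.
Risk difference = 0.048606 − 0.212101 = -0.163496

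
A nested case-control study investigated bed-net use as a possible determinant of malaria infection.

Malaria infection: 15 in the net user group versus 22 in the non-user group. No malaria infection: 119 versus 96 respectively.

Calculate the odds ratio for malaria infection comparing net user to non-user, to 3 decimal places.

0.550

From the description: a = 15, b = 119, c = 22, d = 96.
OR = (a·d)/(b·c) = (15 × 96) / (119 × 22) = 1440 / 2618 = 0.55004
Exposure is associated with lower odds of malaria infection (OR = 0.55 < 1).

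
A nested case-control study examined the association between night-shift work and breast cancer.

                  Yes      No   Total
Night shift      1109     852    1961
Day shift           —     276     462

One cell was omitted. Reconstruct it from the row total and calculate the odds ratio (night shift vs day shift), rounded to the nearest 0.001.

1.931

The missing cell is in the unexposed row: 462 − 276 = 186.
So a = 1109, b = 852, c = 186, d = 276.
OR = (a·d)/(b·c) = (1109 × 276) / (852 × 186) = 306084 / 158472 = 1.93147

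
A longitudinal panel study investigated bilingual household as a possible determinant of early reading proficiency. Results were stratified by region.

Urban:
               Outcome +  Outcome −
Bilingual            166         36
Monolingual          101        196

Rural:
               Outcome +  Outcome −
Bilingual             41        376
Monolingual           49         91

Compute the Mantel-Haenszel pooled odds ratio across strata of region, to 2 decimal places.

OR_MH = Σ(aᵢdᵢ/nᵢ) / Σ(bᵢcᵢ/nᵢ), where nᵢ is the stratum total.
Stratum 1 (Urban): n = 499; a·d/n = 166·196/499 = 65.2024; b·c/n = 36·101/499 = 7.2866
Stratum 2 (Rural): n = 557; a·d/n = 41·91/557 = 6.6984; b·c/n = 376·49/557 = 33.0772
OR_MH = (65.2024 + 6.6984) / (7.2866 + 33.0772) = 71.9008 / 40.3638 = 1.78132

1.78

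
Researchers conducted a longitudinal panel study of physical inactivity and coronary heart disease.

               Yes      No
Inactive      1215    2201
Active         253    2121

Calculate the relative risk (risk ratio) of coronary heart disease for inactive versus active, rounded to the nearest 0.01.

Cells: a = 1215, b = 2201, c = 253, d = 2121.
Risk in exposed = 1215/3416 = 0.35568; risk in unexposed = 253/2374 = 0.10657.
RR = 0.35568 / 0.10657 = 3.33748
The risk among the exposed is 3.34 times that among the unexposed.

3.34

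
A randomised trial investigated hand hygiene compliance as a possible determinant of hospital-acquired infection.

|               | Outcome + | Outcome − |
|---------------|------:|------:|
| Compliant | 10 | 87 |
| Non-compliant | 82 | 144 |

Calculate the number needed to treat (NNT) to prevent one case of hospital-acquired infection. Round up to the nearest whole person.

4

Risk in treated group = 10/97 = 0.10309; risk in control = 82/226 = 0.36283.
Absolute risk reduction = 0.36283 − 0.10309 = 0.25974
NNT = 1 / ARR = 1 / 0.25974 = 3.850 → round up → 4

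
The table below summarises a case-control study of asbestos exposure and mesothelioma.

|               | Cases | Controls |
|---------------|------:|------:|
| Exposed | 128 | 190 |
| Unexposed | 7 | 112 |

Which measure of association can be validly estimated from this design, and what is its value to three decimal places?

10.779

Cells: a = 128, b = 190, c = 7, d = 112.
This is a case-control study: participants were sampled on outcome status, so risks in the source population cannot be estimated directly — relative risk is not valid here. The odds ratio is the appropriate measure.
OR = (a·d)/(b·c) = (128 × 112) / (190 × 7) = 14336 / 1330 = 10.77895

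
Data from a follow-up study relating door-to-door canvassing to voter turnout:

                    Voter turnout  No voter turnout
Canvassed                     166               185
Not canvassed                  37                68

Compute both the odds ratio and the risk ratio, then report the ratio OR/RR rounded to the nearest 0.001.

Cells: a = 166, b = 185, c = 37, d = 68.
OR = (166·68)/(185·37) = 11288/6845 = 1.64909
Risk in exposed = 166/351 = 0.47293; risk in unexposed = 37/105 = 0.35238; RR = 1.34211
OR/RR = 1.64909 / 1.34211 = 1.22873
The outcome is not rare, so the OR lies further from 1 than the RR.

1.229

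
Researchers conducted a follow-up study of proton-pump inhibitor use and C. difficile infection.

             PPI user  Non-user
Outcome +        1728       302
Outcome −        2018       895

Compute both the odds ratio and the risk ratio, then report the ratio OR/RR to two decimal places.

1.39

Reading the table with exposure as columns: a = 1728 (PPI user, case), b = 2018 (PPI user, non-case), c = 302 (Non-user, case), d = 895.
OR = (1728·895)/(2018·302) = 1546560/609436 = 2.53769
Risk in exposed = 1728/3746 = 0.46129; risk in unexposed = 302/1197 = 0.25230; RR = 1.82837
OR/RR = 2.53769 / 1.82837 = 1.38796
The outcome is not rare, so the OR lies further from 1 than the RR.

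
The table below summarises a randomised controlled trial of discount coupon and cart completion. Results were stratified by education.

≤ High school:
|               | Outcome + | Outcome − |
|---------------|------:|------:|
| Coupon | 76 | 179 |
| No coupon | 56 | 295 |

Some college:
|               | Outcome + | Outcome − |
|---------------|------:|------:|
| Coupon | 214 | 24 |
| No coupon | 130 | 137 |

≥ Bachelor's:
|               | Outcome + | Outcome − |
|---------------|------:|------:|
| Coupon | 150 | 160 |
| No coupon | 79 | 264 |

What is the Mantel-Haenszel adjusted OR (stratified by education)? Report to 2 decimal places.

OR_MH = Σ(aᵢdᵢ/nᵢ) / Σ(bᵢcᵢ/nᵢ), where nᵢ is the stratum total.
Stratum 1 (≤ High school): n = 606; a·d/n = 76·295/606 = 36.9967; b·c/n = 179·56/606 = 16.5413
Stratum 2 (Some college): n = 505; a·d/n = 214·137/505 = 58.0554; b·c/n = 24·130/505 = 6.1782
Stratum 3 (≥ Bachelor's): n = 653; a·d/n = 150·264/653 = 60.6432; b·c/n = 160·79/653 = 19.3568
OR_MH = (36.9967 + 58.0554 + 60.6432) / (16.5413 + 6.1782 + 19.3568) = 155.6953 / 42.0763 = 3.70031

3.70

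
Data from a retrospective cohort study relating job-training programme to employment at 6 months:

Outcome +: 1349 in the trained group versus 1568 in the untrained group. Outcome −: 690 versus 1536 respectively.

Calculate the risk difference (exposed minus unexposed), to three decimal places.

0.156

From the description: a = 1349, b = 690, c = 1568, d = 1536.
Risk in exposed = 1349/2039 = 0.661599; risk in unexposed = 1568/3104 = 0.505155.
Risk difference = 0.661599 − 0.505155 = 0.156444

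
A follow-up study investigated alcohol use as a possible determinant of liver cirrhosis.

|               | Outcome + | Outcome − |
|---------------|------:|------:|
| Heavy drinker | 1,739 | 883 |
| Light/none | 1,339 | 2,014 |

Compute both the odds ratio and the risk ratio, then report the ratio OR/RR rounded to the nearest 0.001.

1.784

Cells: a = 1739, b = 883, c = 1339, d = 2014.
OR = (1739·2014)/(883·1339) = 3502346/1182337 = 2.96222
Risk in exposed = 1739/2622 = 0.66323; risk in unexposed = 1339/3353 = 0.39934; RR = 1.66081
OR/RR = 2.96222 / 1.66081 = 1.78360
The outcome is not rare, so the OR lies further from 1 than the RR.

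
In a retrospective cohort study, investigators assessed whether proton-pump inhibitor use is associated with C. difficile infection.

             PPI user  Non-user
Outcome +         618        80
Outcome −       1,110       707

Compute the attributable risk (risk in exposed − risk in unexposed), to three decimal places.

Reading the table with exposure as columns: a = 618 (PPI user, case), b = 1110 (PPI user, non-case), c = 80 (Non-user, case), d = 707.
Risk in exposed = 618/1728 = 0.357639; risk in unexposed = 80/787 = 0.101652.
Risk difference = 0.357639 − 0.101652 = 0.255987

0.256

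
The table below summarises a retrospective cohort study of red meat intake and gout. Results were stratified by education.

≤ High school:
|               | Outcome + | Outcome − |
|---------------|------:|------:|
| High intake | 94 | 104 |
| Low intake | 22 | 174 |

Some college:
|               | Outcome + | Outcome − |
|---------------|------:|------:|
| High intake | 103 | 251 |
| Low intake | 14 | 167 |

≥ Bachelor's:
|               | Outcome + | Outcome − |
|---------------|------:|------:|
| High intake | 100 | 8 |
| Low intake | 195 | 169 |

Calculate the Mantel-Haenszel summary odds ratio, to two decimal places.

OR_MH = Σ(aᵢdᵢ/nᵢ) / Σ(bᵢcᵢ/nᵢ), where nᵢ is the stratum total.
Stratum 1 (≤ High school): n = 394; a·d/n = 94·174/394 = 41.5127; b·c/n = 104·22/394 = 5.8071
Stratum 2 (Some college): n = 535; a·d/n = 103·167/535 = 32.1514; b·c/n = 251·14/535 = 6.5682
Stratum 3 (≥ Bachelor's): n = 472; a·d/n = 100·169/472 = 35.8051; b·c/n = 8·195/472 = 3.3051
OR_MH = (41.5127 + 32.1514 + 35.8051) / (5.8071 + 6.5682 + 3.3051) = 109.4692 / 15.6804 = 6.98127

6.98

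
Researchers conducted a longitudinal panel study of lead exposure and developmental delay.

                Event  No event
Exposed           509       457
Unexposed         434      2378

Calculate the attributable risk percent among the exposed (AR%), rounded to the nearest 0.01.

70.71

Cells: a = 509, b = 457, c = 434, d = 2378.
Risk in exposed = 509/966 = 0.52692; risk in unexposed = 434/2812 = 0.15434.
RR = 0.52692/0.15434 = 3.41402
AR% = (RR − 1)/RR × 100 = (3.41402 − 1)/3.41402 × 100 = 70.7090%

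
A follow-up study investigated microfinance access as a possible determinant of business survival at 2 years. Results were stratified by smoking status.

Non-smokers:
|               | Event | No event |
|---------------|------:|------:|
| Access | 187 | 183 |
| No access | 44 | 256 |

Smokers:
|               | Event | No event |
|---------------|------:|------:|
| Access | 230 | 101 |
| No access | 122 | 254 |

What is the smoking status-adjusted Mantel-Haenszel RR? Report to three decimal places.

2.531

RR_MH = Σ(aᵢ·n₀ᵢ/nᵢ) / Σ(cᵢ·n₁ᵢ/nᵢ), with n₁ᵢ = aᵢ+bᵢ (exposed), n₀ᵢ = cᵢ+dᵢ (unexposed), nᵢ = n₁ᵢ+n₀ᵢ.
Stratum 1 (Non-smokers): n₁ = 370, n₀ = 300, n = 670; a·n₀/n = 187·300/670 = 83.7313; c·n₁/n = 44·370/670 = 24.2985
Stratum 2 (Smokers): n₁ = 331, n₀ = 376, n = 707; a·n₀/n = 230·376/707 = 122.3197; c·n₁/n = 122·331/707 = 57.1174
RR_MH = (83.7313 + 122.3197) / (24.2985 + 57.1174) = 206.0510 / 81.4159 = 2.53084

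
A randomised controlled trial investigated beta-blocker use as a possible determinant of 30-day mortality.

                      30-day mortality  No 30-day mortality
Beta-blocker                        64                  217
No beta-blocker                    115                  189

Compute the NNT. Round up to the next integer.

Risk in treated group = 64/281 = 0.22776; risk in control = 115/304 = 0.37829.
Absolute risk reduction = 0.37829 − 0.22776 = 0.15053
NNT = 1 / ARR = 1 / 0.15053 = 6.643 → round up → 7

7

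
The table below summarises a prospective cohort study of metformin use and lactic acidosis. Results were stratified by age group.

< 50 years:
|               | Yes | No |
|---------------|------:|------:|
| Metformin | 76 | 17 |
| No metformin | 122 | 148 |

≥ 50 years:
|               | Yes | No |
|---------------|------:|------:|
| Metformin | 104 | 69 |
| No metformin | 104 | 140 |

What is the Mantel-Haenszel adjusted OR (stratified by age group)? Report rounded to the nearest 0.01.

2.88

OR_MH = Σ(aᵢdᵢ/nᵢ) / Σ(bᵢcᵢ/nᵢ), where nᵢ is the stratum total.
Stratum 1 (< 50 years): n = 363; a·d/n = 76·148/363 = 30.9862; b·c/n = 17·122/363 = 5.7135
Stratum 2 (≥ 50 years): n = 417; a·d/n = 104·140/417 = 34.9161; b·c/n = 69·104/417 = 17.2086
OR_MH = (30.9862 + 34.9161) / (5.7135 + 17.2086) = 65.9023 / 22.9221 = 2.87505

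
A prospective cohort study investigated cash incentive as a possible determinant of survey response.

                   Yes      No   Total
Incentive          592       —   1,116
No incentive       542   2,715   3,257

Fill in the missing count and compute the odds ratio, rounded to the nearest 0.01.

5.66

The missing cell is in the exposed row: 1116 − 592 = 524.
So a = 592, b = 524, c = 542, d = 2715.
OR = (a·d)/(b·c) = (592 × 2715) / (524 × 542) = 1607280 / 284008 = 5.65928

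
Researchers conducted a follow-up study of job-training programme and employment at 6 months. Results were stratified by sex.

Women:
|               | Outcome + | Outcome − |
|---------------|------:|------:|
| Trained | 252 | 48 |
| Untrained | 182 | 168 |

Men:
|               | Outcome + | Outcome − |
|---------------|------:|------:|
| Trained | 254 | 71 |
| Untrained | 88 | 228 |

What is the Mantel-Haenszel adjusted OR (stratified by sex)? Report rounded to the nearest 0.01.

OR_MH = Σ(aᵢdᵢ/nᵢ) / Σ(bᵢcᵢ/nᵢ), where nᵢ is the stratum total.
Stratum 1 (Women): n = 650; a·d/n = 252·168/650 = 65.1323; b·c/n = 48·182/650 = 13.4400
Stratum 2 (Men): n = 641; a·d/n = 254·228/641 = 90.3463; b·c/n = 71·88/641 = 9.7473
OR_MH = (65.1323 + 90.3463) / (13.4400 + 9.7473) = 155.4786 / 23.1873 = 6.70534

6.71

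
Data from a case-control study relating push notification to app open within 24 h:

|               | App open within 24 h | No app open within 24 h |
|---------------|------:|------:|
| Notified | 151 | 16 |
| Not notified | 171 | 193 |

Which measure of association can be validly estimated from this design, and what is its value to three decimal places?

10.652

Cells: a = 151, b = 16, c = 171, d = 193.
This is a case-control study: participants were sampled on outcome status, so risks in the source population cannot be estimated directly — relative risk is not valid here. The odds ratio is the appropriate measure.
OR = (a·d)/(b·c) = (151 × 193) / (16 × 171) = 29143 / 2736 = 10.65168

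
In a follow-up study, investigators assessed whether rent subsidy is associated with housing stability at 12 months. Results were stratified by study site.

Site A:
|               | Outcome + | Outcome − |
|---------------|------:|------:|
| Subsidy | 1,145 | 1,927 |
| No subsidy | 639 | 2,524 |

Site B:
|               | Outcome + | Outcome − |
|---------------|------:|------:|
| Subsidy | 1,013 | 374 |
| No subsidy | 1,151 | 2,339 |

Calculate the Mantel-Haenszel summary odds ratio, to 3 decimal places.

OR_MH = Σ(aᵢdᵢ/nᵢ) / Σ(bᵢcᵢ/nᵢ), where nᵢ is the stratum total.
Stratum 1 (Site A): n = 6235; a·d/n = 1145·2524/6235 = 463.5092; b·c/n = 1927·639/6235 = 197.4905
Stratum 2 (Site B): n = 4877; a·d/n = 1013·2339/4877 = 485.8329; b·c/n = 374·1151/4877 = 88.2661
OR_MH = (463.5092 + 485.8329) / (197.4905 + 88.2661) = 949.3421 / 285.7566 = 3.32221

3.322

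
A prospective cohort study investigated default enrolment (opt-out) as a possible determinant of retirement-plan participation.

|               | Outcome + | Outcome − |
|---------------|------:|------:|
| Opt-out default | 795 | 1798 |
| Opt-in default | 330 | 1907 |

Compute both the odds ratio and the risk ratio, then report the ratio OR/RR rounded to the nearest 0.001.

1.229

Cells: a = 795, b = 1798, c = 330, d = 1907.
OR = (795·1907)/(1798·330) = 1516065/593340 = 2.55514
Risk in exposed = 795/2593 = 0.30659; risk in unexposed = 330/2237 = 0.14752; RR = 2.07834
OR/RR = 2.55514 / 2.07834 = 1.22941
The outcome is not rare, so the OR lies further from 1 than the RR.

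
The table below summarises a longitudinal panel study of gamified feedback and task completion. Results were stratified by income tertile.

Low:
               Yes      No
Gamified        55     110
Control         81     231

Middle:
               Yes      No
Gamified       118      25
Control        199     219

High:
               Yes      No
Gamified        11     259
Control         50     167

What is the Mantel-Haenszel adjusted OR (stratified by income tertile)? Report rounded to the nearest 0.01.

OR_MH = Σ(aᵢdᵢ/nᵢ) / Σ(bᵢcᵢ/nᵢ), where nᵢ is the stratum total.
Stratum 1 (Low): n = 477; a·d/n = 55·231/477 = 26.6352; b·c/n = 110·81/477 = 18.6792
Stratum 2 (Middle): n = 561; a·d/n = 118·219/561 = 46.0642; b·c/n = 25·199/561 = 8.8681
Stratum 3 (High): n = 487; a·d/n = 11·167/487 = 3.7721; b·c/n = 259·50/487 = 26.5914
OR_MH = (26.6352 + 46.0642 + 3.7721) / (18.6792 + 8.8681 + 26.5914) = 76.4715 / 54.1387 = 1.41251

1.41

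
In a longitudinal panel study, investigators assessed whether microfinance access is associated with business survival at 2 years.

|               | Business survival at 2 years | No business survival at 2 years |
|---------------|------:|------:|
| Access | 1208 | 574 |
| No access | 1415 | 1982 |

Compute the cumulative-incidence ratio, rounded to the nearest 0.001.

1.627

Cells: a = 1208, b = 574, c = 1415, d = 1982.
Risk in exposed = 1208/1782 = 0.67789; risk in unexposed = 1415/3397 = 0.41654.
RR = 0.67789 / 0.41654 = 1.62742
The risk among the exposed is 1.63 times that among the unexposed.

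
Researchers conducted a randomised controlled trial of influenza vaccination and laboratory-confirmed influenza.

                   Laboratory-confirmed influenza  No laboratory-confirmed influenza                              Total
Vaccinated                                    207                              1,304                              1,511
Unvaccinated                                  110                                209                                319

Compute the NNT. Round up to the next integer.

Risk in treated group = 207/1511 = 0.13700; risk in control = 110/319 = 0.34483.
Absolute risk reduction = 0.34483 − 0.13700 = 0.20783
NNT = 1 / ARR = 1 / 0.20783 = 4.812 → round up → 5

5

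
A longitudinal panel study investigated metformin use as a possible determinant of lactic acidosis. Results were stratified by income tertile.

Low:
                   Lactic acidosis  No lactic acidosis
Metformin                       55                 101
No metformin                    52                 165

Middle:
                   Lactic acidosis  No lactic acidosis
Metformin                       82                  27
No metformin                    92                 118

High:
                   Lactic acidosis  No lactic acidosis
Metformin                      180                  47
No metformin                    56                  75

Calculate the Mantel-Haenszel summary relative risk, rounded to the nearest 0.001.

RR_MH = Σ(aᵢ·n₀ᵢ/nᵢ) / Σ(cᵢ·n₁ᵢ/nᵢ), with n₁ᵢ = aᵢ+bᵢ (exposed), n₀ᵢ = cᵢ+dᵢ (unexposed), nᵢ = n₁ᵢ+n₀ᵢ.
Stratum 1 (Low): n₁ = 156, n₀ = 217, n = 373; a·n₀/n = 55·217/373 = 31.9973; c·n₁/n = 52·156/373 = 21.7480
Stratum 2 (Middle): n₁ = 109, n₀ = 210, n = 319; a·n₀/n = 82·210/319 = 53.9812; c·n₁/n = 92·109/319 = 31.4357
Stratum 3 (High): n₁ = 227, n₀ = 131, n = 358; a·n₀/n = 180·131/358 = 65.8659; c·n₁/n = 56·227/358 = 35.5084
RR_MH = (31.9973 + 53.9812 + 65.8659) / (21.7480 + 31.4357 + 35.5084) = 151.8444 / 88.6921 = 1.71204

1.712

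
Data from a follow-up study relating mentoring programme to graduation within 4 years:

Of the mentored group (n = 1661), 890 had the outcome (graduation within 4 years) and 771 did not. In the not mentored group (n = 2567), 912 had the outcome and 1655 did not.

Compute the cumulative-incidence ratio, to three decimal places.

From the description: a = 890, b = 771, c = 912, d = 1655.
Risk in exposed = 890/1661 = 0.53582; risk in unexposed = 912/2567 = 0.35528.
RR = 0.53582 / 0.35528 = 1.50817
The risk among the exposed is 1.51 times that among the unexposed.

1.508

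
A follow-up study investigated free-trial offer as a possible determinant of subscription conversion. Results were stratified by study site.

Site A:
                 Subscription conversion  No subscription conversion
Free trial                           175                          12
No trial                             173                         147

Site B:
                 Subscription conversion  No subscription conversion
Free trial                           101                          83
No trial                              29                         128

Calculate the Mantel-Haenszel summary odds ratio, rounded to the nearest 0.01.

OR_MH = Σ(aᵢdᵢ/nᵢ) / Σ(bᵢcᵢ/nᵢ), where nᵢ is the stratum total.
Stratum 1 (Site A): n = 507; a·d/n = 175·147/507 = 50.7396; b·c/n = 12·173/507 = 4.0947
Stratum 2 (Site B): n = 341; a·d/n = 101·128/341 = 37.9120; b·c/n = 83·29/341 = 7.0587
OR_MH = (50.7396 + 37.9120) / (4.0947 + 7.0587) = 88.6517 / 11.1533 = 7.94845

7.95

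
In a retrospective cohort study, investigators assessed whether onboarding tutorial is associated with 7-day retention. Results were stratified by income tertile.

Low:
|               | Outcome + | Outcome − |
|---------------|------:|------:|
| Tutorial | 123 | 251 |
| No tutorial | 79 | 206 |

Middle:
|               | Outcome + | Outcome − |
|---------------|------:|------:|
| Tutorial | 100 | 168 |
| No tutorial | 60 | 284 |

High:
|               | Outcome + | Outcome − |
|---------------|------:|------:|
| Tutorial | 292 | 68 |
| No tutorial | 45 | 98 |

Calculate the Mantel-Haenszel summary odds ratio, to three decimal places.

2.693

OR_MH = Σ(aᵢdᵢ/nᵢ) / Σ(bᵢcᵢ/nᵢ), where nᵢ is the stratum total.
Stratum 1 (Low): n = 659; a·d/n = 123·206/659 = 38.4492; b·c/n = 251·79/659 = 30.0895
Stratum 2 (Middle): n = 612; a·d/n = 100·284/612 = 46.4052; b·c/n = 168·60/612 = 16.4706
Stratum 3 (High): n = 503; a·d/n = 292·98/503 = 56.8907; b·c/n = 68·45/503 = 6.0835
OR_MH = (38.4492 + 46.4052 + 56.8907) / (30.0895 + 16.4706 + 6.0835) = 141.7451 / 52.6436 = 2.69254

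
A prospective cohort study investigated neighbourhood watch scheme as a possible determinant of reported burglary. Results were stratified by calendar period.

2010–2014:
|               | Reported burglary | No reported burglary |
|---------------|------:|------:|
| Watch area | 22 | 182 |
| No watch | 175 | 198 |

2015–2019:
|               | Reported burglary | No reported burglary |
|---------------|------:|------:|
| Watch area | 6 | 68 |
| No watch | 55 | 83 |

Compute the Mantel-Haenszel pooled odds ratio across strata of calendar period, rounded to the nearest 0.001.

OR_MH = Σ(aᵢdᵢ/nᵢ) / Σ(bᵢcᵢ/nᵢ), where nᵢ is the stratum total.
Stratum 1 (2010–2014): n = 577; a·d/n = 22·198/577 = 7.5494; b·c/n = 182·175/577 = 55.1993
Stratum 2 (2015–2019): n = 212; a·d/n = 6·83/212 = 2.3491; b·c/n = 68·55/212 = 17.6415
OR_MH = (7.5494 + 2.3491) / (55.1993 + 17.6415) = 9.8985 / 72.8408 = 0.13589

0.136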